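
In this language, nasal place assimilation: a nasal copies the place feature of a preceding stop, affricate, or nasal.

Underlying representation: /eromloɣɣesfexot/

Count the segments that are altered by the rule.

No segment meets the rule's conditions.

0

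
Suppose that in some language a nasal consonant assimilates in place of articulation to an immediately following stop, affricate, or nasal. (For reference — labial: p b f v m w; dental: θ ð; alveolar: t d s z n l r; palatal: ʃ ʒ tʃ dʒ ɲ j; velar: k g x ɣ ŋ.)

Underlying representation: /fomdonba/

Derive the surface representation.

/m/ before /d/ (alveolar) → [n]
/n/ before /b/ (labial) → [m]

[fondomba]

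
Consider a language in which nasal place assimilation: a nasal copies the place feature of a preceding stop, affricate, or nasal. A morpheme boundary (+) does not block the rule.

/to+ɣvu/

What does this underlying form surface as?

[to+ɣvu]

no segment meets the rule's conditions; no change.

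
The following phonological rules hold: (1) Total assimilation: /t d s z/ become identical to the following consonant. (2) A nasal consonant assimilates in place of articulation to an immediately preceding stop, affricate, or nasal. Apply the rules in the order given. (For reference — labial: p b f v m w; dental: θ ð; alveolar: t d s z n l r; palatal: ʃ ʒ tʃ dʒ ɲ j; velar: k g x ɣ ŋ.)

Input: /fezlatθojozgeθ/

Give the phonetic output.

Rule 1: /z/ before /l/ → [l] (total assimilation)
Rule 1: /t/ before /θ/ → [θ] (total assimilation)
Rule 1: /z/ before /g/ → [g] (total assimilation)
After rule 1: fellaθθojoggeθ
Rule 2: no segment meets the rule's conditions; no change.

[fellaθθojoggeθ]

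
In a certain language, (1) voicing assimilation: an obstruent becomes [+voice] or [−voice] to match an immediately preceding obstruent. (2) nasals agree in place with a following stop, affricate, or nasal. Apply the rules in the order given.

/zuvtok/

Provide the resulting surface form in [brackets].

Rule 1: /t/ after /v/ (voiced) → [d]
After rule 1: zuvdok
Rule 2: no segment meets the rule's conditions; no change.

[zuvdok]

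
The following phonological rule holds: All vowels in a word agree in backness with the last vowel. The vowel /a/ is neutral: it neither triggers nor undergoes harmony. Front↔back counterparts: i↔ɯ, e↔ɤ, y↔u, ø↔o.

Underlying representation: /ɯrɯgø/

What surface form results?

[irigø]

/ɯ/ harmonizes with /ø/ ([-back]) → [i]
/ɯ/ harmonizes with /ø/ ([-back]) → [i]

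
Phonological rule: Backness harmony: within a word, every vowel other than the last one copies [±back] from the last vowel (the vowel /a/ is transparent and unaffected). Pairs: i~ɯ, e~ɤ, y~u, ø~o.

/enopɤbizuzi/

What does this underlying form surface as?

/o/ harmonizes with /i/ ([-back]) → [ø]
/ɤ/ harmonizes with /i/ ([-back]) → [e]
/u/ harmonizes with /i/ ([-back]) → [y]

[enøpebizyzi]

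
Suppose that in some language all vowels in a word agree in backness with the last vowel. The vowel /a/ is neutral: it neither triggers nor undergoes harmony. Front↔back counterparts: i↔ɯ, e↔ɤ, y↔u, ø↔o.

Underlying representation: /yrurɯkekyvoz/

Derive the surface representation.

/y/ harmonizes with /o/ ([+back]) → [u]
/e/ harmonizes with /o/ ([+back]) → [ɤ]
/y/ harmonizes with /o/ ([+back]) → [u]

[ururɯkɤkuvoz]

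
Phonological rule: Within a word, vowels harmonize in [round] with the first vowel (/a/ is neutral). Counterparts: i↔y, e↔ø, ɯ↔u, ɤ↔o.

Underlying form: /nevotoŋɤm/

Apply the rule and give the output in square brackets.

[nevɤtɤŋɤm]

/o/ harmonizes with /e/ ([-round]) → [ɤ]
/o/ harmonizes with /e/ ([-round]) → [ɤ]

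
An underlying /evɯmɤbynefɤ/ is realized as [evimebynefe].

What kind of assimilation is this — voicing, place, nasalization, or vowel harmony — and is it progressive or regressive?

vowel harmony, progressive

/ɯ/→[i] /ɤ/→[e] /ɤ/→[e].
Vowels agree with the first vowel, so the harmony is progressive.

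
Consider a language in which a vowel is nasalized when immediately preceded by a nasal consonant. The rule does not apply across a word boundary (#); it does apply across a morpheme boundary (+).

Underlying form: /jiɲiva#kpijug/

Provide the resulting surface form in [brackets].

/i/ after nasal /ɲ/ → [ĩ]

[jiɲĩva#kpijug]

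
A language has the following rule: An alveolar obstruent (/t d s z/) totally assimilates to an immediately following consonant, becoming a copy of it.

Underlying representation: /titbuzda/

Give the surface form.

/t/ before /b/ → [b] (total assimilation)
/z/ before /d/ → [d] (total assimilation)

[tibbudda]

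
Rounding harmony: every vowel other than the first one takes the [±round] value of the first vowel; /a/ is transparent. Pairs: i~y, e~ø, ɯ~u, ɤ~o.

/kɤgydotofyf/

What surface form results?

/y/ harmonizes with /ɤ/ ([-round]) → [i]
/o/ harmonizes with /ɤ/ ([-round]) → [ɤ]
/o/ harmonizes with /ɤ/ ([-round]) → [ɤ]
/y/ harmonizes with /ɤ/ ([-round]) → [i]

[kɤgidɤtɤfif]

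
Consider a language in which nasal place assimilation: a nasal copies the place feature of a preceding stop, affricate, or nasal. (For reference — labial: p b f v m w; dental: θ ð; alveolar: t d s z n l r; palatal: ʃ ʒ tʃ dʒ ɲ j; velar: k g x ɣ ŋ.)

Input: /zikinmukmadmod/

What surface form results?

[zikinnukŋadnod]

/m/ after /n/ (alveolar) → [n]
/m/ after /k/ (velar) → [ŋ]
/m/ after /d/ (alveolar) → [n]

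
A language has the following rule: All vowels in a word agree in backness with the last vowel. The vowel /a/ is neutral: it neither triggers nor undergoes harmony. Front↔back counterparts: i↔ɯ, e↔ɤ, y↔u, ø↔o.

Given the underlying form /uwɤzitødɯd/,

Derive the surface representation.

[uwɤzɯtodɯd]

/i/ harmonizes with /ɯ/ ([+back]) → [ɯ]
/ø/ harmonizes with /ɯ/ ([+back]) → [o]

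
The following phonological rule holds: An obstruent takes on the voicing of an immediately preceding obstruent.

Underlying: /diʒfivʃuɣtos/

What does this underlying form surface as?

/f/ after /ʒ/ (voiced) → [v]
/ʃ/ after /v/ (voiced) → [ʒ]
/t/ after /ɣ/ (voiced) → [d]

[diʒvivʒuɣdos]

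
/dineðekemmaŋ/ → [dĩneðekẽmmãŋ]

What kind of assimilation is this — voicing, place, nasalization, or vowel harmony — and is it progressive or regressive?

nasalization, regressive

/i/→[ĩ] /e/→[ẽ] /a/→[ã].
Each target copies a feature from the following segment, so the direction is regressive.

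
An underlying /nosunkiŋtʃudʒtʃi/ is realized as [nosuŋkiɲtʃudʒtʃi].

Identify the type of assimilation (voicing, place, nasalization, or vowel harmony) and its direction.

place assimilation, regressive

/n/→[ŋ] /ŋ/→[ɲ].
Each target copies a feature from the following segment, so the direction is regressive.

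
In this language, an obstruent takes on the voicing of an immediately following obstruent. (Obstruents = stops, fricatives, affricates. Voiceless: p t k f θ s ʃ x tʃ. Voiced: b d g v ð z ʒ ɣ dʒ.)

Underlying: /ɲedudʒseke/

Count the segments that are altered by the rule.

/dʒ/ before /s/ (voiceless) → [tʃ]
1 segment changes.

1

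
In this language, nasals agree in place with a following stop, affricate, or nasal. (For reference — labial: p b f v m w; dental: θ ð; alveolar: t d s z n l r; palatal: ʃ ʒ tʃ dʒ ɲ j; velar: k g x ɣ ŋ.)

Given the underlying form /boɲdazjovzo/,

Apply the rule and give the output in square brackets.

/ɲ/ before /d/ (alveolar) → [n]

[bondazjovzo]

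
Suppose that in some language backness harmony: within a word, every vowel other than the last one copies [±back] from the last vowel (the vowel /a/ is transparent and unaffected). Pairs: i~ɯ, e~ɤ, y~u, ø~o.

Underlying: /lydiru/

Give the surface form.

/y/ harmonizes with /u/ ([+back]) → [u]
/i/ harmonizes with /u/ ([+back]) → [ɯ]

[ludɯru]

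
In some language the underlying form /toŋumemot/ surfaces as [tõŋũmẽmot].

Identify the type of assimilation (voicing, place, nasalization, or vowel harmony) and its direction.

/o/→[õ] /u/→[ũ] /e/→[ẽ].
Each target copies a feature from the following segment, so the direction is regressive.

nasalization, regressive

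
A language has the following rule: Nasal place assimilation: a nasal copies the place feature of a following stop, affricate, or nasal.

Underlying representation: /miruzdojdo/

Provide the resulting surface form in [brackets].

no segment meets the rule's conditions; no change.

[miruzdojdo]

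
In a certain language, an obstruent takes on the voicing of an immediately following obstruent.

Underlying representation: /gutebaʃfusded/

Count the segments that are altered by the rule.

/s/ before /d/ (voiced) → [z]
1 segment changes.

1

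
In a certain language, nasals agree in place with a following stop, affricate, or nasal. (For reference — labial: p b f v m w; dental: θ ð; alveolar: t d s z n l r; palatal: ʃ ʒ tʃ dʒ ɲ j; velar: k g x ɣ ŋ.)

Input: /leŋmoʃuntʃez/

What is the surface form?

[lemmoʃuɲtʃez]

/ŋ/ before /m/ (labial) → [m]
/n/ before /tʃ/ (palatal) → [ɲ]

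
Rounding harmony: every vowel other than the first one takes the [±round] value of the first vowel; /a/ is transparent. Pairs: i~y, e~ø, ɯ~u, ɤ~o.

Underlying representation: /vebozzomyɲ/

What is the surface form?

/o/ harmonizes with /e/ ([-round]) → [ɤ]
/o/ harmonizes with /e/ ([-round]) → [ɤ]
/y/ harmonizes with /e/ ([-round]) → [i]

[vebɤzzɤmiɲ]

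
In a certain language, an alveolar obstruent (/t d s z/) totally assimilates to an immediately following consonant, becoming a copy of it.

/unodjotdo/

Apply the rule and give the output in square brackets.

/d/ before /j/ → [j] (total assimilation)
/t/ before /d/ → [d] (total assimilation)

[unojjoddo]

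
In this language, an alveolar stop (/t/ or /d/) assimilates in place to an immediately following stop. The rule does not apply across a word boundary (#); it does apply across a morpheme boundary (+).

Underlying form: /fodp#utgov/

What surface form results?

/d/ before /p/ (labial) → [b]
/t/ before /g/ (velar) → [k]

[fobp#ukgov]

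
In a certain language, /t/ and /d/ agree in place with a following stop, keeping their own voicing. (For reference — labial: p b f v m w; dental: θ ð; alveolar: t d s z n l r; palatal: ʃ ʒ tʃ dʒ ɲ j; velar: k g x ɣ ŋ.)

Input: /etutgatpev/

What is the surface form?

/t/ before /g/ (velar) → [k]
/t/ before /p/ (labial) → [p]

[etukgappev]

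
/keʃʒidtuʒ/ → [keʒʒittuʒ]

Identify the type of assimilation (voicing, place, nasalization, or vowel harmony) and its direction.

voicing assimilation, regressive

/ʃ/→[ʒ] /d/→[t].
Each target copies a feature from the following segment, so the direction is regressive.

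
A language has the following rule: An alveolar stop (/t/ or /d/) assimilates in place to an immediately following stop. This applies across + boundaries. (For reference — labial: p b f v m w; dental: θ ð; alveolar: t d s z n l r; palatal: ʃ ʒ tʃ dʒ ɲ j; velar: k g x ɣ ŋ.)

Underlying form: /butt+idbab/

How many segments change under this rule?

1

/d/ before /b/ (labial) → [b]
1 segment changes.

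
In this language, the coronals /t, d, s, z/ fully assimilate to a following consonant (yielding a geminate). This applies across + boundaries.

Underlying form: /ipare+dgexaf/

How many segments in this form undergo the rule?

/d/ before /g/ → [g] (total assimilation)
1 segment changes.

1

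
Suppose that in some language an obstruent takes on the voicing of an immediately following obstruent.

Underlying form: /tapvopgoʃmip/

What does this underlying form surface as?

[tabvobgoʃmip]

/p/ before /v/ (voiced) → [b]
/p/ before /g/ (voiced) → [b]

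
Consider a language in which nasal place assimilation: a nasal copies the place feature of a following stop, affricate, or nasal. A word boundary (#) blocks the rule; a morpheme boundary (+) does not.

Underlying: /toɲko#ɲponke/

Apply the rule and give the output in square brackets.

[toŋko#mpoŋke]

/ɲ/ before /k/ (velar) → [ŋ]
/ɲ/ before /p/ (labial) → [m]
/n/ before /k/ (velar) → [ŋ]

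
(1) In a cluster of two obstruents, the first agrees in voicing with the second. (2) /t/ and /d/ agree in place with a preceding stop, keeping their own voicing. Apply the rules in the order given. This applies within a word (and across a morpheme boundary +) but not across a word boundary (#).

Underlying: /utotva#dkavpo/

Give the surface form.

Rule 1: /t/ before /v/ (voiced) → [d]
Rule 1: /d/ before /k/ (voiceless) → [t]
Rule 1: /v/ before /p/ (voiceless) → [f]
After rule 1: utodva#tkafpo
Rule 2: no segment meets the rule's conditions; no change.

[utodva#tkafpo]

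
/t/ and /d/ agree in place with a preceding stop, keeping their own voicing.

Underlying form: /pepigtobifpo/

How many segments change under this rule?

1

/t/ after /g/ (velar) → [k]
1 segment changes.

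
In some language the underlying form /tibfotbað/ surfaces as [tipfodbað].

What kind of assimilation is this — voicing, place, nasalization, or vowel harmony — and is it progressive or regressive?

voicing assimilation, regressive

/b/→[p] /t/→[d].
Each target copies a feature from the following segment, so the direction is regressive.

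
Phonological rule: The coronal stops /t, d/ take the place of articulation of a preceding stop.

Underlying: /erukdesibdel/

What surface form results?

[erukgesibbel]

/d/ after /k/ (velar) → [g]
/d/ after /b/ (labial) → [b]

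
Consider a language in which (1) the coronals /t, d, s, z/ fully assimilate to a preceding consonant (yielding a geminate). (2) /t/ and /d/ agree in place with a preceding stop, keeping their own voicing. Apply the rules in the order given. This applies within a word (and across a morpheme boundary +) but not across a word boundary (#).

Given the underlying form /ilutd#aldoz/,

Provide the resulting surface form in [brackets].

[ilutt#alloz]

Rule 1: /d/ after /t/ → [t] (total assimilation)
Rule 1: /d/ after /l/ → [l] (total assimilation)
After rule 1: ilutt#alloz
Rule 2: no segment meets the rule's conditions; no change.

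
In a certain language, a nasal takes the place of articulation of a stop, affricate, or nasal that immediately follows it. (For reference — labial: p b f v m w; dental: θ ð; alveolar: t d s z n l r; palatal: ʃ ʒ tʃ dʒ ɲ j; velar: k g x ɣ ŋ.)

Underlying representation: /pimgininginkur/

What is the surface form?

/m/ before /g/ (velar) → [ŋ]
/n/ before /g/ (velar) → [ŋ]
/n/ before /k/ (velar) → [ŋ]

[piŋginiŋgiŋkur]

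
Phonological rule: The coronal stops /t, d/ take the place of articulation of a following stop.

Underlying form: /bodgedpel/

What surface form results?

[boggebpel]

/d/ before /g/ (velar) → [g]
/d/ before /p/ (labial) → [b]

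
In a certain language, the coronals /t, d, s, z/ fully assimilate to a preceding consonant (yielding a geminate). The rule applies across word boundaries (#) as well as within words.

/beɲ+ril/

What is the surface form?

no segment meets the rule's conditions; no change.

[beɲ+ril]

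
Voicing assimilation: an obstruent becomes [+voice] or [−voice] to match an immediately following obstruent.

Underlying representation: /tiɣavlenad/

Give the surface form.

[tiɣavlenad]

no segment meets the rule's conditions; no change.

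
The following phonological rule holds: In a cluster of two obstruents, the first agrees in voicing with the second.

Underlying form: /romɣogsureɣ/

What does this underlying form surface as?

/g/ before /s/ (voiceless) → [k]

[romɣoksureɣ]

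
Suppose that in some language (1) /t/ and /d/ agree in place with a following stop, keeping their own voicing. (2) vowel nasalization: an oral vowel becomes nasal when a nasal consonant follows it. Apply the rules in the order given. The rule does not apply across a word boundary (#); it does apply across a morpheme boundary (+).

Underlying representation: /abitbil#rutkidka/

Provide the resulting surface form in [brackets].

[abipbil#rukkigka]

Rule 1: /t/ before /b/ (labial) → [p]
Rule 1: /t/ before /k/ (velar) → [k]
Rule 1: /d/ before /k/ (velar) → [g]
After rule 1: abipbil#rukkigka
Rule 2: no segment meets the rule's conditions; no change.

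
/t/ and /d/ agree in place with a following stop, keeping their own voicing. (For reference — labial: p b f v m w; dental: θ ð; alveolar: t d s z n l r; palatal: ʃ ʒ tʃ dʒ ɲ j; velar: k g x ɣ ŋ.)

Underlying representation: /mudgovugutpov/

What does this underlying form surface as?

/d/ before /g/ (velar) → [g]
/t/ before /p/ (labial) → [p]

[muggovuguppov]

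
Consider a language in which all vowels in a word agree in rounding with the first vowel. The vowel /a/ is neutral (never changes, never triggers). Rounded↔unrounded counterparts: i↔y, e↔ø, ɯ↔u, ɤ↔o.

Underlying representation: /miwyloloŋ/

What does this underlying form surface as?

[miwilɤlɤŋ]

/y/ harmonizes with /i/ ([-round]) → [i]
/o/ harmonizes with /i/ ([-round]) → [ɤ]
/o/ harmonizes with /i/ ([-round]) → [ɤ]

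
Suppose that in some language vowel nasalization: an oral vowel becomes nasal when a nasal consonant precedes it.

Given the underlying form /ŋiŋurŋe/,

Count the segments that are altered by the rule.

/i/ after nasal /ŋ/ → [ĩ]
/u/ after nasal /ŋ/ → [ũ]
/e/ after nasal /ŋ/ → [ẽ]
3 segments change.

3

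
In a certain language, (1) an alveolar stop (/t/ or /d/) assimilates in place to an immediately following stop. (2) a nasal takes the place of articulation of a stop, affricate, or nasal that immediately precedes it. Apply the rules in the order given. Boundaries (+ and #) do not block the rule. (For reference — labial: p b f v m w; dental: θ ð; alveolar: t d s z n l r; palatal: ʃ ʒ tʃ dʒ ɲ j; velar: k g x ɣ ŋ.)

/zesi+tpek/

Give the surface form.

Rule 1: /t/ before /p/ (labial) → [p]
After rule 1: zesi+ppek
Rule 2: no segment meets the rule's conditions; no change.

[zesi+ppek]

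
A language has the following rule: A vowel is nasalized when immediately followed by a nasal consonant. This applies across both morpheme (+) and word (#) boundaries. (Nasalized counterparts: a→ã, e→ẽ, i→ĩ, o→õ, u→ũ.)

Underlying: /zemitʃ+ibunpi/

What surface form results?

[zẽmitʃ+ibũnpi]

/e/ before nasal /m/ → [ẽ]
/u/ before nasal /n/ → [ũ]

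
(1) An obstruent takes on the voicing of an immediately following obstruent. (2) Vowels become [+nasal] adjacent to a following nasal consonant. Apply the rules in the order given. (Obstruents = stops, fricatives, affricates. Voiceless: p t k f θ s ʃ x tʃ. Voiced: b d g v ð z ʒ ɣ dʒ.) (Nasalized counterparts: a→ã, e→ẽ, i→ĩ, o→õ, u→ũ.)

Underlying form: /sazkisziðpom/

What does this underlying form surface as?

Rule 1: /z/ before /k/ (voiceless) → [s]
Rule 1: /s/ before /z/ (voiced) → [z]
Rule 1: /ð/ before /p/ (voiceless) → [θ]
After rule 1: saskizziθpom
Rule 2: /o/ before nasal /m/ → [õ]

[saskizziθpõm]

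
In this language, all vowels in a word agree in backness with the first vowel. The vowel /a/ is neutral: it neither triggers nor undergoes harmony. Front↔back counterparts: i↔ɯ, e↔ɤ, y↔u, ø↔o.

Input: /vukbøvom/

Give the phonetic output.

[vukbovom]

/ø/ harmonizes with /u/ ([+back]) → [o]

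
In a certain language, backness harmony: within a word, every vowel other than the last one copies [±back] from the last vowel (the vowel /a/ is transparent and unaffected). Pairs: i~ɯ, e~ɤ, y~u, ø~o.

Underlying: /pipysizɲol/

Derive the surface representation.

[pɯpusɯzɲol]

/i/ harmonizes with /o/ ([+back]) → [ɯ]
/y/ harmonizes with /o/ ([+back]) → [u]
/i/ harmonizes with /o/ ([+back]) → [ɯ]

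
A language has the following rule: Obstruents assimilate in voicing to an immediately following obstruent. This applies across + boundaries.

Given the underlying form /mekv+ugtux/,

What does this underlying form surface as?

[megv+uktux]

/k/ before /v/ (voiced) → [g]
/g/ before /t/ (voiceless) → [k]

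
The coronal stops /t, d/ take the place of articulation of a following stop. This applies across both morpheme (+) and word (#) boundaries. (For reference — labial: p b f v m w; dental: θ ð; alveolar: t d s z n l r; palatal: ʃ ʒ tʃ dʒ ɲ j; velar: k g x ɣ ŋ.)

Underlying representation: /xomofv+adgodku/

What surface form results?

/d/ before /g/ (velar) → [g]
/d/ before /k/ (velar) → [g]

[xomofv+aggogku]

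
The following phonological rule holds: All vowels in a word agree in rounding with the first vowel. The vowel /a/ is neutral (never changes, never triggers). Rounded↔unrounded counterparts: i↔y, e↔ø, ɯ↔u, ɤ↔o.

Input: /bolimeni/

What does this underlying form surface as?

/i/ harmonizes with /o/ ([+round]) → [y]
/e/ harmonizes with /o/ ([+round]) → [ø]
/i/ harmonizes with /o/ ([+round]) → [y]

[bolymøny]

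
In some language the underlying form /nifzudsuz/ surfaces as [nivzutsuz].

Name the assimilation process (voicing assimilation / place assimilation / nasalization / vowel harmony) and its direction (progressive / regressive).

voicing assimilation, regressive

/f/→[v] /d/→[t].
Each target copies a feature from the following segment, so the direction is regressive.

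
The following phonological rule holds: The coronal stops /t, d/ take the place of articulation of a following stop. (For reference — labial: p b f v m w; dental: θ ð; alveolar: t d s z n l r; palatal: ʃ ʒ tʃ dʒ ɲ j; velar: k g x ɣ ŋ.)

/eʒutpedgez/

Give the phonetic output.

[eʒuppeggez]

/t/ before /p/ (labial) → [p]
/d/ before /g/ (velar) → [g]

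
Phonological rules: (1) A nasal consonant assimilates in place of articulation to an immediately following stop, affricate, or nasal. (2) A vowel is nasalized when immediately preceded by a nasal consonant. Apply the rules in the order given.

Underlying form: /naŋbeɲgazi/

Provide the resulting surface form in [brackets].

Rule 1: /ŋ/ before /b/ (labial) → [m]
Rule 1: /ɲ/ before /g/ (velar) → [ŋ]
After rule 1: nambeŋgazi
Rule 2: /a/ after nasal /n/ → [ã]

[nãmbeŋgazi]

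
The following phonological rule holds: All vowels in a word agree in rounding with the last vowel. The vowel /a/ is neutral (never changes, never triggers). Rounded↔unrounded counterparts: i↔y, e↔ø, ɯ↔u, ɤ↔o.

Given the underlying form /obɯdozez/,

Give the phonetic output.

[ɤbɯdɤzez]

/o/ harmonizes with /e/ ([-round]) → [ɤ]
/o/ harmonizes with /e/ ([-round]) → [ɤ]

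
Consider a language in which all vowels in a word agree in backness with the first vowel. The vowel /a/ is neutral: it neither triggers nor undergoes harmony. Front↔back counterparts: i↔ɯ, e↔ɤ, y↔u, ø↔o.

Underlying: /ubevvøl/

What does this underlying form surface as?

/e/ harmonizes with /u/ ([+back]) → [ɤ]
/ø/ harmonizes with /u/ ([+back]) → [o]

[ubɤvvol]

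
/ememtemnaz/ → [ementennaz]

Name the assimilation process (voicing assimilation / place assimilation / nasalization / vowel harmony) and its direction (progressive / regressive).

/m/→[n] /m/→[n].
Each target copies a feature from the following segment, so the direction is regressive.

place assimilation, regressive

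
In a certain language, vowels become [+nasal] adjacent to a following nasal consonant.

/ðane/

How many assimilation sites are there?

/a/ before nasal /n/ → [ã]
1 segment changes.

1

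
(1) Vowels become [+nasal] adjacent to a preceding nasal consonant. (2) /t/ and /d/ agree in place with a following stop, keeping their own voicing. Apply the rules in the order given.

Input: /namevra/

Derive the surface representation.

[nãmẽvra]

Rule 1: /a/ after nasal /n/ → [ã]
Rule 1: /e/ after nasal /m/ → [ẽ]
After rule 1: nãmẽvra
Rule 2: no segment meets the rule's conditions; no change.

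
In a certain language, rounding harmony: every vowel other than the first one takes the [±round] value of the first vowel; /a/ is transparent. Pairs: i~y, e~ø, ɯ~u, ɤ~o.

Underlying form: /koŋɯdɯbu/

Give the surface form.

[koŋudubu]

/ɯ/ harmonizes with /o/ ([+round]) → [u]
/ɯ/ harmonizes with /o/ ([+round]) → [u]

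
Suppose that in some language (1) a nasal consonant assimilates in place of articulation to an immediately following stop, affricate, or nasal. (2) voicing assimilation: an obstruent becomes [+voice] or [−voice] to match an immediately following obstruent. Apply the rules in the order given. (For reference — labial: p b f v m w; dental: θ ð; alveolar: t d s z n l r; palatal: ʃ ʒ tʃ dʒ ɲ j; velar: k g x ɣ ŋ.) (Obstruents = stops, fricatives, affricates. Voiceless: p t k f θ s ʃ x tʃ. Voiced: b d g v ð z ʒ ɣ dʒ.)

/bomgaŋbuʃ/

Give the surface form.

Rule 1: /m/ before /g/ (velar) → [ŋ]
Rule 1: /ŋ/ before /b/ (labial) → [m]
After rule 1: boŋgambuʃ
Rule 2: no segment meets the rule's conditions; no change.

[boŋgambuʃ]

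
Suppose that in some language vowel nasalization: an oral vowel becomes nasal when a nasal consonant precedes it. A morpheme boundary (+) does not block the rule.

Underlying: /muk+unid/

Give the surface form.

[mũk+unĩd]

/u/ after nasal /m/ → [ũ]
/i/ after nasal /n/ → [ĩ]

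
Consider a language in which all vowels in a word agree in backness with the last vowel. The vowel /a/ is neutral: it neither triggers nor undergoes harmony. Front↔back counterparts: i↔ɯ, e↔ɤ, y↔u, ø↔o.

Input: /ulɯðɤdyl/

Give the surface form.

[yliðedyl]

/u/ harmonizes with /y/ ([-back]) → [y]
/ɯ/ harmonizes with /y/ ([-back]) → [i]
/ɤ/ harmonizes with /y/ ([-back]) → [e]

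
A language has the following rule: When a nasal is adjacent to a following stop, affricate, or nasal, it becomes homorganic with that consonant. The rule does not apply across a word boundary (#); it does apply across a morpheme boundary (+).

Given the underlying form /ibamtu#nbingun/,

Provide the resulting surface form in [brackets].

/m/ before /t/ (alveolar) → [n]
/n/ before /b/ (labial) → [m]
/n/ before /g/ (velar) → [ŋ]

[ibantu#mbiŋgun]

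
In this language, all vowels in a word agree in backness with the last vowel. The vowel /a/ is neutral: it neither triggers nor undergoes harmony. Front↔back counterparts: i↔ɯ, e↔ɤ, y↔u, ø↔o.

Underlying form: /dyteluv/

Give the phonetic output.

[dutɤluv]

/y/ harmonizes with /u/ ([+back]) → [u]
/e/ harmonizes with /u/ ([+back]) → [ɤ]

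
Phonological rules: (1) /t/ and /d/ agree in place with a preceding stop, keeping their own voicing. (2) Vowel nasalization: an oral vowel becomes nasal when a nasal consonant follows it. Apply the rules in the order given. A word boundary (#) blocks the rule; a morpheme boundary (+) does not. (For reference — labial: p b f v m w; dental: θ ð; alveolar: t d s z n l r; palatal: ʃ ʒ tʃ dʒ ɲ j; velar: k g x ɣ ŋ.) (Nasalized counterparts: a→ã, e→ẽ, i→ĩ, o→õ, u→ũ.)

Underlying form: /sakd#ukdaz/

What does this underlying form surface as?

[sakg#ukgaz]

Rule 1: /d/ after /k/ (velar) → [g]
Rule 1: /d/ after /k/ (velar) → [g]
After rule 1: sakg#ukgaz
Rule 2: no segment meets the rule's conditions; no change.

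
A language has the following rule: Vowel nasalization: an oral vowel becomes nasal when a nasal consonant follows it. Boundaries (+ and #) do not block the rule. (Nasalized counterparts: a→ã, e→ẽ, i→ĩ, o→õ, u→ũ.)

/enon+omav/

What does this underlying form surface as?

/e/ before nasal /n/ → [ẽ]
/o/ before nasal /n/ → [õ]
/o/ before nasal /m/ → [õ]

[ẽnõn+õmav]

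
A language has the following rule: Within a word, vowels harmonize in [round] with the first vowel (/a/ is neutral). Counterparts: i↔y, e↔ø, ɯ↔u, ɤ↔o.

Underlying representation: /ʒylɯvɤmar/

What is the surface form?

/ɯ/ harmonizes with /y/ ([+round]) → [u]
/ɤ/ harmonizes with /y/ ([+round]) → [o]

[ʒyluvomar]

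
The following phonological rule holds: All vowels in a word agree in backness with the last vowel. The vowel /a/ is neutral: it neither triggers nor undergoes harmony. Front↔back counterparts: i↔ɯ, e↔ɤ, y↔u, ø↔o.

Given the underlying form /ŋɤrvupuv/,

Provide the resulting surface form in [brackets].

[ŋɤrvupuv]

no segment meets the rule's conditions; no change.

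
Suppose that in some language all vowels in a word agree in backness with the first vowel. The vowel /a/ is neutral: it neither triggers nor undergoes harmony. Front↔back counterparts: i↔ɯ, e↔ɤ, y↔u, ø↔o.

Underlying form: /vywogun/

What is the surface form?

/o/ harmonizes with /y/ ([-back]) → [ø]
/u/ harmonizes with /y/ ([-back]) → [y]

[vywøgyn]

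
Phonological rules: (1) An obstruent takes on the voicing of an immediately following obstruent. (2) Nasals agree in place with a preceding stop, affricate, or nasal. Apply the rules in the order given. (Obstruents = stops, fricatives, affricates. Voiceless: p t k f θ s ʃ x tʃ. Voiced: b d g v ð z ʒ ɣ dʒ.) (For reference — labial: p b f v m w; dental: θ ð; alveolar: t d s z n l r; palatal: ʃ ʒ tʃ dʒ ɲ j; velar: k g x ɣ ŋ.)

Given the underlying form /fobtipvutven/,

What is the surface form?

[foptibvudven]

Rule 1: /b/ before /t/ (voiceless) → [p]
Rule 1: /p/ before /v/ (voiced) → [b]
Rule 1: /t/ before /v/ (voiced) → [d]
After rule 1: foptibvudven
Rule 2: no segment meets the rule's conditions; no change.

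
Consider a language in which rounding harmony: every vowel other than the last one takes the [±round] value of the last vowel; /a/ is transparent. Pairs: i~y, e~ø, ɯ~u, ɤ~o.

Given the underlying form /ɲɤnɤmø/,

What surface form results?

[ɲonomø]

/ɤ/ harmonizes with /ø/ ([+round]) → [o]
/ɤ/ harmonizes with /ø/ ([+round]) → [o]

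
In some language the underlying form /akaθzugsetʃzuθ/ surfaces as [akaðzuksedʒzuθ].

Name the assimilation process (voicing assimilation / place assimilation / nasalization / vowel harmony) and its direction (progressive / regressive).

voicing assimilation, regressive

/θ/→[ð] /g/→[k] /tʃ/→[dʒ].
Each target copies a feature from the following segment, so the direction is regressive.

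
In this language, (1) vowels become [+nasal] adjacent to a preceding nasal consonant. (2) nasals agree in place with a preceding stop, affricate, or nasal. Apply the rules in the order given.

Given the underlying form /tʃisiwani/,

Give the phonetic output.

Rule 1: /i/ after nasal /n/ → [ĩ]
After rule 1: tʃisiwanĩ
Rule 2: no segment meets the rule's conditions; no change.

[tʃisiwanĩ]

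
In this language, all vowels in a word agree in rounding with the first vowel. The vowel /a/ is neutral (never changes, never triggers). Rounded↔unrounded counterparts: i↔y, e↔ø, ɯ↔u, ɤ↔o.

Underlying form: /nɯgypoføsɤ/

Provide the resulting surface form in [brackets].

/y/ harmonizes with /ɯ/ ([-round]) → [i]
/o/ harmonizes with /ɯ/ ([-round]) → [ɤ]
/ø/ harmonizes with /ɯ/ ([-round]) → [e]

[nɯgipɤfesɤ]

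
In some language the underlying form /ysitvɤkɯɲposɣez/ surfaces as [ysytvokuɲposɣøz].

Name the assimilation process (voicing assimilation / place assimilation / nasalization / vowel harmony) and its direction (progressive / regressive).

/i/→[y] /ɤ/→[o] /ɯ/→[u] /e/→[ø].
Vowels agree with the first vowel, so the harmony is progressive.

vowel harmony, progressive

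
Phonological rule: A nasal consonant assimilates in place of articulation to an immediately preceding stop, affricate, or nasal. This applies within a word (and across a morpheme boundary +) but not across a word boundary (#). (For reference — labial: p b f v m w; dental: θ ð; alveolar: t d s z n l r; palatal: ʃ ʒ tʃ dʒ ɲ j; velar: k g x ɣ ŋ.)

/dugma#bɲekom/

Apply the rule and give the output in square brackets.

/m/ after /g/ (velar) → [ŋ]
/ɲ/ after /b/ (labial) → [m]

[dugŋa#bmekom]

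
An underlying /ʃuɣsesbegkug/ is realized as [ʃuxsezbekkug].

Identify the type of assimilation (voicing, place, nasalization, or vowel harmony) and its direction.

/ɣ/→[x] /s/→[z] /g/→[k].
Each target copies a feature from the following segment, so the direction is regressive.

voicing assimilation, regressive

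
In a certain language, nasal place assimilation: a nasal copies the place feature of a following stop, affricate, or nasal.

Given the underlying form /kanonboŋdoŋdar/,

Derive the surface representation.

/n/ before /b/ (labial) → [m]
/ŋ/ before /d/ (alveolar) → [n]
/ŋ/ before /d/ (alveolar) → [n]

[kanombondondar]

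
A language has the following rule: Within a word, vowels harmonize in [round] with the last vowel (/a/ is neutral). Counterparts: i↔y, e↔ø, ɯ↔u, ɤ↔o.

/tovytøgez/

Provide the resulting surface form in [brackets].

/o/ harmonizes with /e/ ([-round]) → [ɤ]
/y/ harmonizes with /e/ ([-round]) → [i]
/ø/ harmonizes with /e/ ([-round]) → [e]

[tɤvitegez]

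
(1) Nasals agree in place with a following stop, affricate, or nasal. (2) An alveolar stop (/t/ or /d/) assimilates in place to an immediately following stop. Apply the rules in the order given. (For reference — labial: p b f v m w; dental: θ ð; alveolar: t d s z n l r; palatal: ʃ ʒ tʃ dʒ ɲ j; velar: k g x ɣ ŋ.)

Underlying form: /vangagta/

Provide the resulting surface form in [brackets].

Rule 1: /n/ before /g/ (velar) → [ŋ]
After rule 1: vaŋgagta
Rule 2: no segment meets the rule's conditions; no change.

[vaŋgagta]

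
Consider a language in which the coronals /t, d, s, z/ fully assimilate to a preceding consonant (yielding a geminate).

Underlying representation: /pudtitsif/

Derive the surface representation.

[puddittif]

/t/ after /d/ → [d] (total assimilation)
/s/ after /t/ → [t] (total assimilation)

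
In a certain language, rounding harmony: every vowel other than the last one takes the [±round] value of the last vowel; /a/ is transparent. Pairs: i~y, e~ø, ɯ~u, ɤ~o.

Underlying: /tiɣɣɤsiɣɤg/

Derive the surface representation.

[tiɣɣɤsiɣɤg]

no segment meets the rule's conditions; no change.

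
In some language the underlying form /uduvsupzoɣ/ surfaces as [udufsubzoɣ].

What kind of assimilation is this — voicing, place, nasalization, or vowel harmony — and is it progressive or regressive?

/v/→[f] /p/→[b].
Each target copies a feature from the following segment, so the direction is regressive.

voicing assimilation, regressive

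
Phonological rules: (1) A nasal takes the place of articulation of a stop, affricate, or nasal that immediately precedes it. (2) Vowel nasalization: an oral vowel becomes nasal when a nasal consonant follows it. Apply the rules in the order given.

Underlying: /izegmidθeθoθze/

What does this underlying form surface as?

Rule 1: /m/ after /g/ (velar) → [ŋ]
After rule 1: izegŋidθeθoθze
Rule 2: no segment meets the rule's conditions; no change.

[izegŋidθeθoθze]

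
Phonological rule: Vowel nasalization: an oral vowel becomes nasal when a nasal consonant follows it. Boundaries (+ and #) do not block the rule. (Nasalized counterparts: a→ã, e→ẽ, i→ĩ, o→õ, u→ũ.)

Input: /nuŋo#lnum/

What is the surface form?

[nũŋo#lnũm]

/u/ before nasal /ŋ/ → [ũ]
/u/ before nasal /m/ → [ũ]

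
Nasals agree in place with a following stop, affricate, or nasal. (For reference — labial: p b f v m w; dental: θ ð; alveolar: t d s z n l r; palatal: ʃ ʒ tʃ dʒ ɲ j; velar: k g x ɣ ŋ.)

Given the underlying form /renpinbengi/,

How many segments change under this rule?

/n/ before /p/ (labial) → [m]
/n/ before /b/ (labial) → [m]
/n/ before /g/ (velar) → [ŋ]
3 segments change.

3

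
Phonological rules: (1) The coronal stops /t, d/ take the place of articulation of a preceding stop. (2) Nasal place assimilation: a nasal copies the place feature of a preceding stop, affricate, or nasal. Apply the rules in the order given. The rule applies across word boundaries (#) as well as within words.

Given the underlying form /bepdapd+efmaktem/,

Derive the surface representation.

[bepbapb+efmakkem]

Rule 1: /d/ after /p/ (labial) → [b]
Rule 1: /d/ after /p/ (labial) → [b]
Rule 1: /t/ after /k/ (velar) → [k]
After rule 1: bepbapb+efmakkem
Rule 2: no segment meets the rule's conditions; no change.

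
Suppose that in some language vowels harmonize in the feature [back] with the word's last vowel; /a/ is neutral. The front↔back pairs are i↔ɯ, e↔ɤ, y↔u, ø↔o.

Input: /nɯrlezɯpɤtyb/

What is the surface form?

/ɯ/ harmonizes with /y/ ([-back]) → [i]
/ɯ/ harmonizes with /y/ ([-back]) → [i]
/ɤ/ harmonizes with /y/ ([-back]) → [e]

[nirlezipetyb]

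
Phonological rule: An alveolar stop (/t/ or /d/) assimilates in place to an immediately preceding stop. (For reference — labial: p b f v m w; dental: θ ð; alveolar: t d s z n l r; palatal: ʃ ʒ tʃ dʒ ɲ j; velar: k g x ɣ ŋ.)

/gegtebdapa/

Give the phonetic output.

[gegkebbapa]

/t/ after /g/ (velar) → [k]
/d/ after /b/ (labial) → [b]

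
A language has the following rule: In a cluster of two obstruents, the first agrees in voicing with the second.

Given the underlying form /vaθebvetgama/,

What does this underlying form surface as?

[vaθebvedgama]

/t/ before /g/ (voiced) → [d]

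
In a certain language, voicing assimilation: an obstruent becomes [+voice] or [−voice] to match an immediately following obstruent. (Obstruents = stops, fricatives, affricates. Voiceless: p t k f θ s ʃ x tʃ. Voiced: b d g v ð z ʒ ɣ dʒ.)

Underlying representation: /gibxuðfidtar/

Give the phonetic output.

/b/ before /x/ (voiceless) → [p]
/ð/ before /f/ (voiceless) → [θ]
/d/ before /t/ (voiceless) → [t]

[gipxuθfittar]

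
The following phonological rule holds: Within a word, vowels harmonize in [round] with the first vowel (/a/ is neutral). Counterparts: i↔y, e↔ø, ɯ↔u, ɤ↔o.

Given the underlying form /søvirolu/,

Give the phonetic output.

[søvyrolu]

/i/ harmonizes with /ø/ ([+round]) → [y]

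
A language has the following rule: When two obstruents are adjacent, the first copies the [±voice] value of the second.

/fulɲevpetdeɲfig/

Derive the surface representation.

/v/ before /p/ (voiceless) → [f]
/t/ before /d/ (voiced) → [d]

[fulɲefpeddeɲfig]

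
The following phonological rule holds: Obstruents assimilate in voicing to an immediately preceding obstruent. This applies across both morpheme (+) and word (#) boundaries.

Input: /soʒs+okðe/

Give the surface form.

[soʒz+okθe]

/s/ after /ʒ/ (voiced) → [z]
/ð/ after /k/ (voiceless) → [θ]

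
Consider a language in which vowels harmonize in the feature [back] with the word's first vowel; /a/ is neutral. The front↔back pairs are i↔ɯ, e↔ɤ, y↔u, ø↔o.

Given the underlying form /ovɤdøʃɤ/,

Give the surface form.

/ø/ harmonizes with /o/ ([+back]) → [o]

[ovɤdoʃɤ]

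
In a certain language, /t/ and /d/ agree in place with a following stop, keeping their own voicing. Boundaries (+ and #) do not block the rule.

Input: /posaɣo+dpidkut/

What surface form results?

/d/ before /p/ (labial) → [b]
/d/ before /k/ (velar) → [g]

[posaɣo+bpigkut]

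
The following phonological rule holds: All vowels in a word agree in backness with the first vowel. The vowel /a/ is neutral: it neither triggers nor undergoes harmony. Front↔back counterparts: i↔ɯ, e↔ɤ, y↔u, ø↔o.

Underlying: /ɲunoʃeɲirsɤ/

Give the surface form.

[ɲunoʃɤɲɯrsɤ]

/e/ harmonizes with /u/ ([+back]) → [ɤ]
/i/ harmonizes with /u/ ([+back]) → [ɯ]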